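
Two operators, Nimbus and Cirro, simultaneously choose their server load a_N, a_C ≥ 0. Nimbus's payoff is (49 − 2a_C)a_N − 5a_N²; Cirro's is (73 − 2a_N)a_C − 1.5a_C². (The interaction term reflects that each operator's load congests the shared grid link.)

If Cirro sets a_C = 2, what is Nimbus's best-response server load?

Expanding Nimbus's payoff: 49a_N − 2a_Ca_N − 5a_N².
∂π/∂a_N = 49 − 2a_C − 10a_N = 0, so a_N = 4.9 − 0.2a_C.
At a_C = 2: a_N = 4.9 − 0.2·2 = 4.5.

4.5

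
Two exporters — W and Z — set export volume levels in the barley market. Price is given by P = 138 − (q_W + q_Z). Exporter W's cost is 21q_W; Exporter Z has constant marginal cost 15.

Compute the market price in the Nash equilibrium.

58

Exporter W's profit: π = q_W(138 − (q_W + q_Z)) − 21q_W.
∂π/∂q_W = 117 − 2q_W − q_Z = 0, so q_W = 58.5 − 0.5q_Z.
By the same steps for Z: q_Z = 61.5 − 0.5q_W.
Substituting the second reaction function into the first: q_W = 58.5 − 0.5(61.5 − 0.5q_W), which gives 0.75q_W = 27.75 ⇒ q_W = 37.
Then q_Z = 61.5 − 0.5·37 = 43.
Equilibrium price: P = 138 − 80 = 58.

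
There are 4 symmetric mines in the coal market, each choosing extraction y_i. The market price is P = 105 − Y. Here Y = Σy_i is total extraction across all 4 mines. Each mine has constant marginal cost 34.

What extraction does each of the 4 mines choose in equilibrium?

A representative mine's profit is π_i = y_i(105 − Y) − 34y_i, with Y = y_i + Σ_{j≠i} y_j.
First-order condition: 71 − 2y_i − Σ_{j≠i} y_j = 0.
Imposing symmetry (y_j = y for all j) turns Σ_{j≠i} y_j into 3y, so 71 = 5y and y = 14.2.

14.2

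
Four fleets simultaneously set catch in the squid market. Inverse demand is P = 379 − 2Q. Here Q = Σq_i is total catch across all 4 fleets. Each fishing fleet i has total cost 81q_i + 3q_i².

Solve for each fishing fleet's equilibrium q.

A representative fishing fleet's profit is π_i = q_i(379 − 2Q) − 81q_i − 3q_i², with Q = q_i + Σ_{j≠i} q_j.
First-order condition: 298 − 10q_i − 2Σ_{j≠i} q_j = 0.
Imposing symmetry (q_j = q for all j) turns Σ_{j≠i} q_j into 3q, so 298 = 16q and q = 18.625.

18.625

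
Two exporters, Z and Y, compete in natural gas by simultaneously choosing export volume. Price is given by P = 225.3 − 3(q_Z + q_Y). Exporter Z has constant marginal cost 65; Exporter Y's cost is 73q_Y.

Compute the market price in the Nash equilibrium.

Exporter Z's profit: π = q_Z(225.3 − 3(q_Z + q_Y)) − 65q_Z.
∂π/∂q_Z = 160.3 − 6q_Z − 3q_Y = 0, so q_Z = 1603/60 − 0.5q_Y.
By the same steps for Y: q_Y = 1523/60 − 0.5q_Z.
Substituting the second reaction function into the first: q_Z = 1603/60 − 0.5(1523/60 − 0.5q_Z), which gives 0.75q_Z = 14.025 ⇒ q_Z = 18.7.
Then q_Y = 1523/60 − 0.5·18.7 = 481/30.
Equilibrium price: P = 225.3 − 3·(521/15) = 121.1.

121.1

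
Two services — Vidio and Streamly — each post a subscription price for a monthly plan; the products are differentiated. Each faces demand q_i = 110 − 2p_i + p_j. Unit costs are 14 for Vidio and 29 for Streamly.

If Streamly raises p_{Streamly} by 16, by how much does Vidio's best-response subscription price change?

4

Vidio's profit: π = (p_{Vidio} − 14)(110 − 2p_{Vidio} + p_{Streamly}).
∂π/∂p_{Vidio} = 138 − 4p_{Vidio} + p_{Streamly} = 0 ⇒ p_{Vidio} = 34.5 + 0.25p_{Streamly}.
The reaction-function slope is 0.25, so a 16-unit rise in p_{Streamly} moves p_{Vidio} by 0.25 × 16 = 4. Vidio's best response rises — the actions are strategic complements.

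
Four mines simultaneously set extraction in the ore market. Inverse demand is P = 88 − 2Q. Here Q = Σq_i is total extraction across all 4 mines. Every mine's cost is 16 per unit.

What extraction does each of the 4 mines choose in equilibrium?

7.2

A representative mine's profit is π_i = q_i(88 − 2Q) − 16q_i, with Q = q_i + Σ_{j≠i} q_j.
First-order condition: 72 − 4q_i − 2Σ_{j≠i} q_j = 0.
With identical mines, set every q_j = q: then 72 − 4q − 6q = 0, i.e. q = 72/10 = 7.2.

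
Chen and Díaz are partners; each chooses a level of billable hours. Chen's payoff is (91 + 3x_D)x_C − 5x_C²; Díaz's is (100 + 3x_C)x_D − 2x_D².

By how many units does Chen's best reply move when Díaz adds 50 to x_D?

15

Expanding Chen's payoff: 91x_C + 3x_Dx_C − 5x_C².
∂π/∂x_C = 91 + 3x_D − 10x_C = 0, so x_C = 9.1 + 0.3x_D.
The reaction-function slope is 0.3, so a 50-unit rise in x_D moves x_C by 0.3 × 50 = 15. Chen's best response rises — the actions are strategic complements.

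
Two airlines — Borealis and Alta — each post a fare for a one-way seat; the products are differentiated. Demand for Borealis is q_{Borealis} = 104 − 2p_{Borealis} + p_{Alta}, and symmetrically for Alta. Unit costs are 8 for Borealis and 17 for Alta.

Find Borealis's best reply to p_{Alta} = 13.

Borealis's profit: π = (p_{Borealis} − 8)(104 − 2p_{Borealis} + p_{Alta}).
∂π/∂p_{Borealis} = 120 − 4p_{Borealis} + p_{Alta} = 0 ⇒ p_{Borealis} = 30 + 0.25p_{Alta}.
At p_{Alta} = 13: p_{Borealis} = 30 + 0.25·13 = 33.25.

33.25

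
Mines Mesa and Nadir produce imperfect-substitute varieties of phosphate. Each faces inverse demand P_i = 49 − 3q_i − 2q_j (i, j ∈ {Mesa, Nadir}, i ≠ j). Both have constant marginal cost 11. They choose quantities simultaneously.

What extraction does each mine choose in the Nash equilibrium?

Mine Mesa's profit: π = q_{Mesa}(49 − 3q_{Mesa} − 2q_{Nadir}) − 11q_{Mesa}.
∂π/∂q_{Mesa} = 38 − 6q_{Mesa} − 2q_{Nadir} = 0 ⇒ q_{Mesa} = 19/3 − (1/3)q_{Nadir}.
Setting q_{Mesa} = q_{Nadir} in the reaction function: q_{Mesa} = 19/3 − (1/3)q_{Mesa}, so q_{Mesa} = (19/3) / (4/3) = 4.75.

4.75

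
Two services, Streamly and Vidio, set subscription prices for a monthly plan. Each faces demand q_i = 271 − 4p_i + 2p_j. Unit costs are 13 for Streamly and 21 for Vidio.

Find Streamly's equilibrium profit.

Streamly's profit: π = (p_{Streamly} − 13)(271 − 4p_{Streamly} + 2p_{Vidio}).
∂π/∂p_{Streamly} = 323 − 8p_{Streamly} + 2p_{Vidio} = 0 ⇒ p_{Streamly} = 40.375 + 0.25p_{Vidio}.
Similarly p_{Vidio} = 44.375 + 0.25p_{Streamly}.
Substituting the second reaction function into the first: p_{Streamly} = 40.375 + 0.25(44.375 + 0.25p_{Streamly}), which gives 0.9375p_{Streamly} = 1647/32 ⇒ p_{Streamly} = 54.9.
Then p_{Vidio} = 44.375 + 0.25·54.9 = 58.1.
q_{Streamly} = 271 − 4·54.9 + 2·58.1 = 167.6.
Profit = (54.9 − 13)·167.6 = 7022.44.

7022.44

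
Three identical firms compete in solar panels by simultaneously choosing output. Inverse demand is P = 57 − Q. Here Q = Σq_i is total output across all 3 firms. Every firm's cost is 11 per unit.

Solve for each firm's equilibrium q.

11.5

A representative firm's profit is π_i = q_i(57 − Q) − 11q_i, with Q = q_i + Σ_{j≠i} q_j.
First-order condition: 46 − 2q_i − Σ_{j≠i} q_j = 0.
Imposing symmetry (q_j = q for all j) turns Σ_{j≠i} q_j into 2q, so 46 = 4q and q = 11.5.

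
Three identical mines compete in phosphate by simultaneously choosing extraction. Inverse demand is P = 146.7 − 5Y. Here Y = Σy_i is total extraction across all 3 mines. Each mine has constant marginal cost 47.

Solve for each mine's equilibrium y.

4.985

A representative mine's profit is π_i = y_i(146.7 − 5Y) − 47y_i, with Y = y_i + Σ_{j≠i} y_j.
First-order condition: 99.7 − 10y_i − 5Σ_{j≠i} y_j = 0.
In a symmetric equilibrium every mine chooses the same y, so Σ_{j≠i} y_j = 2y. The condition becomes 99.7 − 20y = 0, giving y = 99.7/20 = 4.985.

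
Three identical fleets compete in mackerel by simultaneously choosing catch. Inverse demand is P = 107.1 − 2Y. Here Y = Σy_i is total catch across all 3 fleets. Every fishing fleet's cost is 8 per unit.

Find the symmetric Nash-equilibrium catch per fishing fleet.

A representative fishing fleet's profit is π_i = y_i(107.1 − 2Y) − 8y_i, with Y = y_i + Σ_{j≠i} y_j.
First-order condition: 99.1 − 4y_i − 2Σ_{j≠i} y_j = 0.
With identical fishing fleets, set every y_j = y: then 99.1 − 4y − 4y = 0, i.e. y = 99.1/8 = 12.3875.

12.3875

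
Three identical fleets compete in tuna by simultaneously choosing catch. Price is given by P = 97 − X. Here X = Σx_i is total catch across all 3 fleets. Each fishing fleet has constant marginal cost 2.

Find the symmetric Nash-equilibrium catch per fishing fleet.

A representative fishing fleet's profit is π_i = x_i(97 − X) − 2x_i, with X = x_i + Σ_{j≠i} x_j.
First-order condition: 95 − 2x_i − Σ_{j≠i} x_j = 0.
In a symmetric equilibrium every fishing fleet chooses the same x, so Σ_{j≠i} x_j = 2x. The condition becomes 95 − 4x = 0, giving x = 95/4 = 23.75.

23.75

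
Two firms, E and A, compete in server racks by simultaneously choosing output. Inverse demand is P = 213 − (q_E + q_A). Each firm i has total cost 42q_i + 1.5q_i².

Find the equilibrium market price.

Firm E's profit: π = q_E(213 − (q_E + q_A)) − 42q_E − 1.5q_E².
∂π/∂q_E = 171 − 5q_E − q_A = 0, so q_E = 34.2 − 0.2q_A.
By symmetry q_A = q_E; substituting into the reaction function, 1.2q_E = 34.2 and q_E = 28.5.
Equilibrium price: P = 213 − 57 = 156.

156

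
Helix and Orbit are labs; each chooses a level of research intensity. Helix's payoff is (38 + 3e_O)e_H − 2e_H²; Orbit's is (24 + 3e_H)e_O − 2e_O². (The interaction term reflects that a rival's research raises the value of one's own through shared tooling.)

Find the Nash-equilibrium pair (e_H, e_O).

Expanding Helix's payoff: 38e_H + 3e_Oe_H − 2e_H².
∂π/∂e_H = 38 + 3e_O − 4e_H = 0, so e_H = 9.5 + 0.75e_O.
Likewise for Orbit: e_O = 6 + 0.75e_H.
Plugging e_O into Helix's best response: e_H = 9.5 + 0.75(6 + 0.75e_H) ⇒ 0.4375e_H = 14, so e_H = 32.
Then e_O = 6 + 0.75·32 = 30.

32, 30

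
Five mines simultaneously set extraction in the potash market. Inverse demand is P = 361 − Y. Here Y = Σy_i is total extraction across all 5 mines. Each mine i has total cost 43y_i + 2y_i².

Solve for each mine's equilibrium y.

31.8

A representative mine's profit is π_i = y_i(361 − Y) − 43y_i − 2y_i², with Y = y_i + Σ_{j≠i} y_j.
First-order condition: 318 − 6y_i − Σ_{j≠i} y_j = 0.
Imposing symmetry (y_j = y for all j) turns Σ_{j≠i} y_j into 4y, so 318 = 10y and y = 31.8.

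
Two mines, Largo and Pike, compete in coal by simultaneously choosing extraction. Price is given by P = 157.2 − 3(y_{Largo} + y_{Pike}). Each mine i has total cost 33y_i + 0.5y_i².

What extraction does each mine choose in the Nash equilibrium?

Mine Largo's profit: π = y_{Largo}(157.2 − 3(y_{Largo} + y_{Pike})) − 33y_{Largo} − 0.5y_{Largo}².
∂π/∂y_{Largo} = 124.2 − 7y_{Largo} − 3y_{Pike} = 0, so y_{Largo} = 621/35 − (3/7)y_{Pike}.
Setting y_{Largo} = y_{Pike} in the reaction function: y_{Largo} = 621/35 − (3/7)y_{Largo}, so y_{Largo} = (621/35) / (10/7) = 12.42.

12.42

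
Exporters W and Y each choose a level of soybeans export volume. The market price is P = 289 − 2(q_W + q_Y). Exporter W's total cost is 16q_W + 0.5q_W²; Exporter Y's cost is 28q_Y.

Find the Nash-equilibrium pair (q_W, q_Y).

35.625, 47.4375

Exporter W's profit: π = q_W(289 − 2(q_W + q_Y)) − 16q_W − 0.5q_W².
∂π/∂q_W = 273 − 5q_W − 2q_Y = 0, so q_W = 54.6 − 0.4q_Y.
For Y: ∂π/∂q_Y = 261 − 4q_Y − 2q_W = 0 ⇒ q_Y = 65.25 − 0.5q_W.
Substituting the second reaction function into the first: q_W = 54.6 − 0.4(65.25 − 0.5q_W), which gives 0.8q_W = 28.5 ⇒ q_W = 35.625.
Then q_Y = 65.25 − 0.5·35.625 = 47.4375.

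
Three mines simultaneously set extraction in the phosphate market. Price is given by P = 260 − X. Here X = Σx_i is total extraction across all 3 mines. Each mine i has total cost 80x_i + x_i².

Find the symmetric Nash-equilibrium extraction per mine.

A representative mine's profit is π_i = x_i(260 − X) − 80x_i − x_i², with X = x_i + Σ_{j≠i} x_j.
First-order condition: 180 − 4x_i − Σ_{j≠i} x_j = 0.
In a symmetric equilibrium every mine chooses the same x, so Σ_{j≠i} x_j = 2x. The condition becomes 180 − 6x = 0, giving x = 180/6 = 30.

30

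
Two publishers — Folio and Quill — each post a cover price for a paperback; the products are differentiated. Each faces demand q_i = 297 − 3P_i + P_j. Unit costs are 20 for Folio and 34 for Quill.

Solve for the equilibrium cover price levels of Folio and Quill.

Folio's profit: π = (P_{Folio} − 20)(297 − 3P_{Folio} + P_{Quill}).
∂π/∂P_{Folio} = 357 − 6P_{Folio} + P_{Quill} = 0 ⇒ P_{Folio} = 59.5 + (1/6)P_{Quill}.
Similarly P_{Quill} = 66.5 + (1/6)P_{Folio}.
Plugging P_{Quill} into Folio's best response: P_{Folio} = 59.5 + (1/6)(66.5 + (1/6)P_{Folio}) ⇒ (35/36)P_{Folio} = 847/12, so P_{Folio} = 72.6.
Then P_{Quill} = 66.5 + (1/6)·72.6 = 78.6.

72.6, 78.6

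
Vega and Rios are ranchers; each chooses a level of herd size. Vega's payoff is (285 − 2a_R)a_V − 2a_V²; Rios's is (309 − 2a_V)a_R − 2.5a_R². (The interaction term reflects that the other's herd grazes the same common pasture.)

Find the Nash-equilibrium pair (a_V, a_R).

50.4375, 41.625

Expanding Vega's payoff: 285a_V − 2a_Ra_V − 2a_V².
∂π/∂a_V = 285 − 2a_R − 4a_V = 0, so a_V = 71.25 − 0.5a_R.
Likewise for Rios: a_R = 61.8 − 0.4a_V.
Plugging a_R into Vega's best response: a_V = 71.25 − 0.5(61.8 − 0.4a_V) ⇒ 0.8a_V = 40.35, so a_V = 50.4375.
Then a_R = 61.8 − 0.4·50.4375 = 41.625.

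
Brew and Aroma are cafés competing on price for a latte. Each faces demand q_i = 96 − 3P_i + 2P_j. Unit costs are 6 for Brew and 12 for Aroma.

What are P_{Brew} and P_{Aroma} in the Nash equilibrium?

Brew's profit: π = (P_{Brew} − 6)(96 − 3P_{Brew} + 2P_{Aroma}).
∂π/∂P_{Brew} = 114 − 6P_{Brew} + 2P_{Aroma} = 0 ⇒ P_{Brew} = 19 + (1/3)P_{Aroma}.
Similarly P_{Aroma} = 22 + (1/3)P_{Brew}.
Plugging P_{Aroma} into Brew's best response: P_{Brew} = 19 + (1/3)(22 + (1/3)P_{Brew}) ⇒ (8/9)P_{Brew} = 79/3, so P_{Brew} = 29.625.
Then P_{Aroma} = 22 + (1/3)·29.625 = 31.875.

29.625, 31.875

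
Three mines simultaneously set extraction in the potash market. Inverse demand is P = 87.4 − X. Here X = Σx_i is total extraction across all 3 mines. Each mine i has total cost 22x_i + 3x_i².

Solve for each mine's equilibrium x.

A representative mine's profit is π_i = x_i(87.4 − X) − 22x_i − 3x_i², with X = x_i + Σ_{j≠i} x_j.
First-order condition: 65.4 − 8x_i − Σ_{j≠i} x_j = 0.
In a symmetric equilibrium every mine chooses the same x, so Σ_{j≠i} x_j = 2x. The condition becomes 65.4 − 10x = 0, giving x = 65.4/10 = 6.54.

6.54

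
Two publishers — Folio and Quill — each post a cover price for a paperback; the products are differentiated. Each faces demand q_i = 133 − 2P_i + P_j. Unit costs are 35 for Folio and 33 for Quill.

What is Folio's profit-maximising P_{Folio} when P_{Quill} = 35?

Folio's profit: π = (P_{Folio} − 35)(133 − 2P_{Folio} + P_{Quill}).
∂π/∂P_{Folio} = 203 − 4P_{Folio} + P_{Quill} = 0 ⇒ P_{Folio} = 50.75 + 0.25P_{Quill}.
At P_{Quill} = 35: P_{Folio} = 50.75 + 0.25·35 = 59.5.

59.5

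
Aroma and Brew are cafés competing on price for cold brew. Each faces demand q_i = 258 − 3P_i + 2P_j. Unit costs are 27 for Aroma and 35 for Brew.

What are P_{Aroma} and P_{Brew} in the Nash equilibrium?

86.25, 89.25

Aroma's profit: π = (P_{Aroma} − 27)(258 − 3P_{Aroma} + 2P_{Brew}).
∂π/∂P_{Aroma} = 339 − 6P_{Aroma} + 2P_{Brew} = 0 ⇒ P_{Aroma} = 56.5 + (1/3)P_{Brew}.
Similarly P_{Brew} = 60.5 + (1/3)P_{Aroma}.
Substituting the second reaction function into the first: P_{Aroma} = 56.5 + (1/3)(60.5 + (1/3)P_{Aroma}), which gives (8/9)P_{Aroma} = 230/3 ⇒ P_{Aroma} = 86.25.
Then P_{Brew} = 60.5 + (1/3)·86.25 = 89.25.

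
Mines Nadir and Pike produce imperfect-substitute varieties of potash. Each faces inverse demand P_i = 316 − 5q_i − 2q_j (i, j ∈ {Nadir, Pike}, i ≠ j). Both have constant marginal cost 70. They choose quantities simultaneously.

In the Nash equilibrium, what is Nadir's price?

172.5

Mine Nadir's profit: π = q_{Nadir}(316 − 5q_{Nadir} − 2q_{Pike}) − 70q_{Nadir}.
∂π/∂q_{Nadir} = 246 − 10q_{Nadir} − 2q_{Pike} = 0 ⇒ q_{Nadir} = 24.6 − 0.2q_{Pike}.
Setting q_{Nadir} = q_{Pike} in the reaction function: q_{Nadir} = 24.6 − 0.2q_{Nadir}, so q_{Nadir} = 24.6 / 1.2 = 20.5.
P_{Nadir} = 316 − 5·20.5 − 2·20.5 = 172.5.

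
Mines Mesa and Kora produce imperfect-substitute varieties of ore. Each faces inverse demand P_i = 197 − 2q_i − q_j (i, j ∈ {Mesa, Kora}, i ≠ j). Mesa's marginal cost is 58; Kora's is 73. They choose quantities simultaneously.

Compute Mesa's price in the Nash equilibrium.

115.6

Mine Mesa's profit: π = q_{Mesa}(197 − 2q_{Mesa} − q_{Kora}) − 58q_{Mesa}.
∂π/∂q_{Mesa} = 139 − 4q_{Mesa} − q_{Kora} = 0 ⇒ q_{Mesa} = 34.75 − 0.25q_{Kora}.
Similarly q_{Kora} = 31 − 0.25q_{Mesa}.
Substituting the second reaction function into the first: q_{Mesa} = 34.75 − 0.25(31 − 0.25q_{Mesa}), which gives 0.9375q_{Mesa} = 27 ⇒ q_{Mesa} = 28.8.
Then q_{Kora} = 31 − 0.25·28.8 = 23.8.
P_{Mesa} = 197 − 2·28.8 − 23.8 = 115.6.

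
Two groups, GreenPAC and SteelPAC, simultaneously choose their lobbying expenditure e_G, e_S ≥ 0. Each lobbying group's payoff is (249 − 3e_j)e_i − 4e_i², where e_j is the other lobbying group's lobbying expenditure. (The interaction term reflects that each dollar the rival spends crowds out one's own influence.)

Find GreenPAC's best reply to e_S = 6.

28.875

GreenPAC's payoff is (249 − 3e_S)e_G − 4e_G².
∂π/∂e_G = 249 − 3e_S − 8e_G = 0, so e_G = 31.125 − 0.375e_S.
At e_S = 6: e_G = 31.125 − 0.375·6 = 28.875.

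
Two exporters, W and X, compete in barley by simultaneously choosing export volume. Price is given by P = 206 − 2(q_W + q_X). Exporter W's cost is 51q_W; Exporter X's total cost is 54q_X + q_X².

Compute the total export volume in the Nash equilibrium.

Exporter W's profit: π = q_W(206 − 2(q_W + q_X)) − 51q_W.
∂π/∂q_W = 155 − 4q_W − 2q_X = 0, so q_W = 38.75 − 0.5q_X.
For X: ∂π/∂q_X = 152 − 6q_X − 2q_W = 0 ⇒ q_X = 76/3 − (1/3)q_W.
Substituting the second reaction function into the first: q_W = 38.75 − 0.5(76/3 − (1/3)q_W), which gives (5/6)q_W = 313/12 ⇒ q_W = 31.3.
Then q_X = 76/3 − (1/3)·31.3 = 14.9.
Total export volume: 31.3 + 14.9 = 46.2.

46.2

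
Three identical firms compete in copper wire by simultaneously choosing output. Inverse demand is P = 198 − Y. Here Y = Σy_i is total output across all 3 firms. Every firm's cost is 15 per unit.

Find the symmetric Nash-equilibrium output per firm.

A representative firm's profit is π_i = y_i(198 − Y) − 15y_i, with Y = y_i + Σ_{j≠i} y_j.
First-order condition: 183 − 2y_i − Σ_{j≠i} y_j = 0.
In a symmetric equilibrium every firm chooses the same y, so Σ_{j≠i} y_j = 2y. The condition becomes 183 − 4y = 0, giving y = 183/4 = 45.75.

45.75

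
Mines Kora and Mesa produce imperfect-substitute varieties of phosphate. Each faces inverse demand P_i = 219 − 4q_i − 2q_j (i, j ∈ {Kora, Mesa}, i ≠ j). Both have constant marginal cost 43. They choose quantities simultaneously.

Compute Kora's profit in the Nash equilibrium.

Mine Kora's profit: π = q_{Kora}(219 − 4q_{Kora} − 2q_{Mesa}) − 43q_{Kora}.
∂π/∂q_{Kora} = 176 − 8q_{Kora} − 2q_{Mesa} = 0 ⇒ q_{Kora} = 22 − 0.25q_{Mesa}.
The game is symmetric, so in equilibrium q_{Mesa} = q_{Kora}: the reaction function gives 1.25q_{Kora} = 22, hence q_{Kora} = 17.6.
P_{Kora} = 219 − 4·17.6 − 2·17.6 = 113.4.
Profit = (113.4 − 43)·17.6 = 1239.04.

1239.04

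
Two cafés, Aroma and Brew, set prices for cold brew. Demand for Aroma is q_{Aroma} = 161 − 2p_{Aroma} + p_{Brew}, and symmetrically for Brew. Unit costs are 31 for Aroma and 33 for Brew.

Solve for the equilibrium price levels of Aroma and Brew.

Aroma's profit: π = (p_{Aroma} − 31)(161 − 2p_{Aroma} + p_{Brew}).
∂π/∂p_{Aroma} = 223 − 4p_{Aroma} + p_{Brew} = 0 ⇒ p_{Aroma} = 55.75 + 0.25p_{Brew}.
Similarly p_{Brew} = 56.75 + 0.25p_{Aroma}.
Plugging p_{Brew} into Aroma's best response: p_{Aroma} = 55.75 + 0.25(56.75 + 0.25p_{Aroma}) ⇒ 0.9375p_{Aroma} = 69.9375, so p_{Aroma} = 74.6.
Then p_{Brew} = 56.75 + 0.25·74.6 = 75.4.

74.6, 75.4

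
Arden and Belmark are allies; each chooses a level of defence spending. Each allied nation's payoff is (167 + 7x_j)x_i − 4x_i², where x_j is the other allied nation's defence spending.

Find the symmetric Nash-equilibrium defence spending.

Arden's payoff is (167 + 7x_B)x_A − 4x_A².
∂π/∂x_A = 167 + 7x_B − 8x_A = 0, so x_A = 20.875 + 0.875x_B.
Setting x_A = x_B in the reaction function: x_A = 20.875 + 0.875x_A, so x_A = 20.875 / 0.125 = 167.

167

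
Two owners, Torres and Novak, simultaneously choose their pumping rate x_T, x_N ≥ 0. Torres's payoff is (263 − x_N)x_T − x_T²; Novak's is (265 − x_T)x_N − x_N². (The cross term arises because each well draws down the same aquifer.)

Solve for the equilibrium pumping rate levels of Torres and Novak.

Expanding Torres's payoff: 263x_T − x_Nx_T − x_T².
∂π/∂x_T = 263 − x_N − 2x_T = 0, so x_T = 131.5 − 0.5x_N.
Likewise for Novak: x_N = 132.5 − 0.5x_T.
Solving the two reaction functions simultaneously: (1 − (−0.5)(−0.5))x_T = 131.5 − 0.5·132.5, so 0.75x_T = 65.25 and x_T = 87.
Then x_N = 132.5 − 0.5·87 = 89.

87, 89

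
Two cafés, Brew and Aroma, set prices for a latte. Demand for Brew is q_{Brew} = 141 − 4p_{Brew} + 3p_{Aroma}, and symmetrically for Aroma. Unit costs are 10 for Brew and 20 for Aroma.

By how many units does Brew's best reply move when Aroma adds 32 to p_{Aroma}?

12

Brew's profit: π = (p_{Brew} − 10)(141 − 4p_{Brew} + 3p_{Aroma}).
∂π/∂p_{Brew} = 181 − 8p_{Brew} + 3p_{Aroma} = 0 ⇒ p_{Brew} = 22.625 + 0.375p_{Aroma}.
The reaction-function slope is 0.375, so a 32-unit rise in p_{Aroma} moves p_{Brew} by 0.375 × 32 = 12. Brew's best response rises — the actions are strategic complements.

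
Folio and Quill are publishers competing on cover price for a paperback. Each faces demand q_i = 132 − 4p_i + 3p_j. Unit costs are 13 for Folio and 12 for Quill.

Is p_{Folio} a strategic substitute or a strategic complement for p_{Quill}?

strategic complements

Folio's profit: π = (p_{Folio} − 13)(132 − 4p_{Folio} + 3p_{Quill}).
∂π/∂p_{Folio} = 184 − 8p_{Folio} + 3p_{Quill} = 0 ⇒ p_{Folio} = 23 + 0.375p_{Quill}.
The best-response slope dp_{Folio}/dp_{Quill} = 0.375 > 0: the reaction function is upward-sloping, so the choices are strategic complements.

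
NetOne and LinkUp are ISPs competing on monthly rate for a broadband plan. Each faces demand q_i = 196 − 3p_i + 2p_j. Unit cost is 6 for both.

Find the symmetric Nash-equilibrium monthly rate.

NetOne's profit: π = (p_{NetOne} − 6)(196 − 3p_{NetOne} + 2p_{LinkUp}).
∂π/∂p_{NetOne} = 214 − 6p_{NetOne} + 2p_{LinkUp} = 0 ⇒ p_{NetOne} = 107/3 + (1/3)p_{LinkUp}.
The game is symmetric, so in equilibrium p_{LinkUp} = p_{NetOne}: the reaction function gives (2/3)p_{NetOne} = 107/3, hence p_{NetOne} = 53.5.

53.5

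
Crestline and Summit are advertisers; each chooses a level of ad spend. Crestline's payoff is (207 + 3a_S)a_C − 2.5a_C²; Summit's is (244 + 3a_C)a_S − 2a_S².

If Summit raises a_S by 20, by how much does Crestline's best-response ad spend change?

Expanding Crestline's payoff: 207a_C + 3a_Sa_C − 2.5a_C².
∂π/∂a_C = 207 + 3a_S − 5a_C = 0, so a_C = 41.4 + 0.6a_S.
The reaction-function slope is 0.6, so a 20-unit rise in a_S moves a_C by 0.6 × 20 = 12. Crestline's best response rises — the actions are strategic complements.

12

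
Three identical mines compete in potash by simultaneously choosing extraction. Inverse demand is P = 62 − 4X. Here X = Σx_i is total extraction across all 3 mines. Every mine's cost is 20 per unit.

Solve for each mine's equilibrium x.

2.625

A representative mine's profit is π_i = x_i(62 − 4X) − 20x_i, with X = x_i + Σ_{j≠i} x_j.
First-order condition: 42 − 8x_i − 4Σ_{j≠i} x_j = 0.
Imposing symmetry (x_j = x for all j) turns Σ_{j≠i} x_j into 2x, so 42 = 16x and x = 2.625.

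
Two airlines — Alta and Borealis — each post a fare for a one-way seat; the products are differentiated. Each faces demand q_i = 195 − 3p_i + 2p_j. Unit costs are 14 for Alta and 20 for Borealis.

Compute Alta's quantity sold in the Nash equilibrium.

Alta's profit: π = (p_{Alta} − 14)(195 − 3p_{Alta} + 2p_{Borealis}).
∂π/∂p_{Alta} = 237 − 6p_{Alta} + 2p_{Borealis} = 0 ⇒ p_{Alta} = 39.5 + (1/3)p_{Borealis}.
Similarly p_{Borealis} = 42.5 + (1/3)p_{Alta}.
Plugging p_{Borealis} into Alta's best response: p_{Alta} = 39.5 + (1/3)(42.5 + (1/3)p_{Alta}) ⇒ (8/9)p_{Alta} = 161/3, so p_{Alta} = 60.375.
Then p_{Borealis} = 42.5 + (1/3)·60.375 = 62.625.
q_{Alta} = 195 − 3·60.375 + 2·62.625 = 139.125.

139.125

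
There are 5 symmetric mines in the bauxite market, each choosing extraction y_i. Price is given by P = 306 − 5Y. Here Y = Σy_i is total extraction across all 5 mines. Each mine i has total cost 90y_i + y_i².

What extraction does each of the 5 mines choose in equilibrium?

A representative mine's profit is π_i = y_i(306 − 5Y) − 90y_i − y_i², with Y = y_i + Σ_{j≠i} y_j.
First-order condition: 216 − 12y_i − 5Σ_{j≠i} y_j = 0.
In a symmetric equilibrium every mine chooses the same y, so Σ_{j≠i} y_j = 4y. The condition becomes 216 − 32y = 0, giving y = 216/32 = 6.75.

6.75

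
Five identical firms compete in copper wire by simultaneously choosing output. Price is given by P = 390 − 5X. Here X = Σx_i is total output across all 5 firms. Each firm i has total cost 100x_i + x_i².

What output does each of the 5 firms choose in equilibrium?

A representative firm's profit is π_i = x_i(390 − 5X) − 100x_i − x_i², with X = x_i + Σ_{j≠i} x_j.
First-order condition: 290 − 12x_i − 5Σ_{j≠i} x_j = 0.
With identical firms, set every x_j = x: then 290 − 12x − 20x = 0, i.e. x = 290/32 = 9.0625.

9.0625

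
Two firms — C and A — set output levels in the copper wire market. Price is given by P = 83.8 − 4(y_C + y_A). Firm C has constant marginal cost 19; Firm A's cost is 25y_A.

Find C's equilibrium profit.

Firm C's profit: π = y_C(83.8 − 4(y_C + y_A)) − 19y_C.
∂π/∂y_C = 64.8 − 8y_C − 4y_A = 0, so y_C = 8.1 − 0.5y_A.
By the same steps for A: y_A = 7.35 − 0.5y_C.
Plugging y_A into C's best response: y_C = 8.1 − 0.5(7.35 − 0.5y_C) ⇒ 0.75y_C = 4.425, so y_C = 5.9.
Then y_A = 7.35 − 0.5·5.9 = 4.4.
Price P = 83.8 − 4·10.3 = 42.6.
C's profit: (42.6 − 19)·5.9 = 139.24.

139.24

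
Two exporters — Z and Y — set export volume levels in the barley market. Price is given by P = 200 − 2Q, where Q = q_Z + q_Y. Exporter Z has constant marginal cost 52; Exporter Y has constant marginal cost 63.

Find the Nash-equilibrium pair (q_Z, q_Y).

Exporter Z's profit: π = q_Z(200 − 2(q_Z + q_Y)) − 52q_Z.
∂π/∂q_Z = 148 − 4q_Z − 2q_Y = 0, so q_Z = 37 − 0.5q_Y.
By the same steps for Y: q_Y = 34.25 − 0.5q_Z.
Solving the two reaction functions simultaneously: (1 − (−0.5)(−0.5))q_Z = 37 − 0.5·34.25, so 0.75q_Z = 19.875 and q_Z = 26.5.
Then q_Y = 34.25 − 0.5·26.5 = 21.

26.5, 21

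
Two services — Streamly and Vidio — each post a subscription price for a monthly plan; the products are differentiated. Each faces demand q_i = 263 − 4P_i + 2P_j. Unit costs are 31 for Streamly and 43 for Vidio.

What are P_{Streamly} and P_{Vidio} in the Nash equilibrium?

66.1, 70.9

Streamly's profit: π = (P_{Streamly} − 31)(263 − 4P_{Streamly} + 2P_{Vidio}).
∂π/∂P_{Streamly} = 387 − 8P_{Streamly} + 2P_{Vidio} = 0 ⇒ P_{Streamly} = 48.375 + 0.25P_{Vidio}.
Similarly P_{Vidio} = 54.375 + 0.25P_{Streamly}.
Substituting the second reaction function into the first: P_{Streamly} = 48.375 + 0.25(54.375 + 0.25P_{Streamly}), which gives 0.9375P_{Streamly} = 1983/32 ⇒ P_{Streamly} = 66.1.
Then P_{Vidio} = 54.375 + 0.25·66.1 = 70.9.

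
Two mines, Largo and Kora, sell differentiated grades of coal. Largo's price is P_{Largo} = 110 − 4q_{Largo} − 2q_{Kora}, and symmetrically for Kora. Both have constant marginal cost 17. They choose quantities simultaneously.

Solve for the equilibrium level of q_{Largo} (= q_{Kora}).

9.3

Mine Largo's profit: π = q_{Largo}(110 − 4q_{Largo} − 2q_{Kora}) − 17q_{Largo}.
∂π/∂q_{Largo} = 93 − 8q_{Largo} − 2q_{Kora} = 0 ⇒ q_{Largo} = 11.625 − 0.25q_{Kora}.
Setting q_{Largo} = q_{Kora} in the reaction function: q_{Largo} = 11.625 − 0.25q_{Largo}, so q_{Largo} = 11.625 / 1.25 = 9.3.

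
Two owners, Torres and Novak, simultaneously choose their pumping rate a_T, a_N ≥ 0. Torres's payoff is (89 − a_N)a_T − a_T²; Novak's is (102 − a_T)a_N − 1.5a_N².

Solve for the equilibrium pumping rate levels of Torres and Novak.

Expanding Torres's payoff: 89a_T − a_Na_T − a_T².
∂π/∂a_T = 89 − a_N − 2a_T = 0, so a_T = 44.5 − 0.5a_N.
Likewise for Novak: a_N = 34 − (1/3)a_T.
Plugging a_N into Torres's best response: a_T = 44.5 − 0.5(34 − (1/3)a_T) ⇒ (5/6)a_T = 27.5, so a_T = 33.
Then a_N = 34 − (1/3)·33 = 23.

33, 23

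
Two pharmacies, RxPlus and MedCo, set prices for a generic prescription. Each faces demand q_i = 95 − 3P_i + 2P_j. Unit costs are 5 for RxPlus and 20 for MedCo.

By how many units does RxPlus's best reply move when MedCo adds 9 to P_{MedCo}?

3

RxPlus's profit: π = (P_{RxPlus} − 5)(95 − 3P_{RxPlus} + 2P_{MedCo}).
∂π/∂P_{RxPlus} = 110 − 6P_{RxPlus} + 2P_{MedCo} = 0 ⇒ P_{RxPlus} = 55/3 + (1/3)P_{MedCo}.
The reaction-function slope is 1/3, so a 9-unit rise in P_{MedCo} moves P_{RxPlus} by 1/3 × 9 = 3. RxPlus's best response rises — the actions are strategic complements.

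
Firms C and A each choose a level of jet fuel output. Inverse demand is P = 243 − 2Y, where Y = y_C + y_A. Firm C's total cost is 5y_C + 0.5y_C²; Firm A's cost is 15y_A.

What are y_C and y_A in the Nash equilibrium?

Firm C's profit: π = y_C(243 − 2(y_C + y_A)) − 5y_C − 0.5y_C².
∂π/∂y_C = 238 − 5y_C − 2y_A = 0, so y_C = 47.6 − 0.4y_A.
For A: ∂π/∂y_A = 228 − 4y_A − 2y_C = 0 ⇒ y_A = 57 − 0.5y_C.
Plugging y_A into C's best response: y_C = 47.6 − 0.4(57 − 0.5y_C) ⇒ 0.8y_C = 24.8, so y_C = 31.
Then y_A = 57 − 0.5·31 = 41.5.

31, 41.5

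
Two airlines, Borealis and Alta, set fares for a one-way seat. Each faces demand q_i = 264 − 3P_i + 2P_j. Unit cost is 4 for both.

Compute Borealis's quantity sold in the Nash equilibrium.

Borealis's profit: π = (P_{Borealis} − 4)(264 − 3P_{Borealis} + 2P_{Alta}).
∂π/∂P_{Borealis} = 276 − 6P_{Borealis} + 2P_{Alta} = 0 ⇒ P_{Borealis} = 46 + (1/3)P_{Alta}.
By symmetry P_{Alta} = P_{Borealis}; substituting into the reaction function, (2/3)P_{Borealis} = 46 and P_{Borealis} = 69.
q_{Borealis} = 264 − 3·69 + 2·69 = 195.

195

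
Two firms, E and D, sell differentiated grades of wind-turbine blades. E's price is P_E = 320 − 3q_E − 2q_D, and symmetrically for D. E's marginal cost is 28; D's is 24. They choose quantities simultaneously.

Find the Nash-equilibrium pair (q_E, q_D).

Firm E's profit: π = q_E(320 − 3q_E − 2q_D) − 28q_E.
∂π/∂q_E = 292 − 6q_E − 2q_D = 0 ⇒ q_E = 146/3 − (1/3)q_D.
Similarly q_D = 148/3 − (1/3)q_E.
Solving the two reaction functions simultaneously: (1 − (−1/3)(−1/3))q_E = 146/3 − (1/3)·(148/3), so (8/9)q_E = 290/9 and q_E = 36.25.
Then q_D = 148/3 − (1/3)·36.25 = 37.25.

36.25, 37.25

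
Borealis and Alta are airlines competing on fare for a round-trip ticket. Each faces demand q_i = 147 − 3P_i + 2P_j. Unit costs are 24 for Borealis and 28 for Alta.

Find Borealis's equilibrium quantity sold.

94.5

Borealis's profit: π = (P_{Borealis} − 24)(147 − 3P_{Borealis} + 2P_{Alta}).
∂π/∂P_{Borealis} = 219 − 6P_{Borealis} + 2P_{Alta} = 0 ⇒ P_{Borealis} = 36.5 + (1/3)P_{Alta}.
Similarly P_{Alta} = 38.5 + (1/3)P_{Borealis}.
Solving the two reaction functions simultaneously: (1 − (1/3)(1/3))P_{Borealis} = 36.5 + (1/3)·38.5, so (8/9)P_{Borealis} = 148/3 and P_{Borealis} = 55.5.
Then P_{Alta} = 38.5 + (1/3)·55.5 = 57.
q_{Borealis} = 147 − 3·55.5 + 2·57 = 94.5.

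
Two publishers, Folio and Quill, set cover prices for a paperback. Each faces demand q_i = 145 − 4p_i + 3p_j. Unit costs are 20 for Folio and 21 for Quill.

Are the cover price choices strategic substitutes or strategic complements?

Folio's profit: π = (p_{Folio} − 20)(145 − 4p_{Folio} + 3p_{Quill}).
∂π/∂p_{Folio} = 225 − 8p_{Folio} + 3p_{Quill} = 0 ⇒ p_{Folio} = 28.125 + 0.375p_{Quill}.
The best-response slope dp_{Folio}/dp_{Quill} = 0.375 > 0: the reaction function is upward-sloping, so the choices are strategic complements.

strategic complements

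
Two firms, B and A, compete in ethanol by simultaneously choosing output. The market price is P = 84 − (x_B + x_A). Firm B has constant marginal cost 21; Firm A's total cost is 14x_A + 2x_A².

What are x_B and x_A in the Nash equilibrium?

Firm B's profit: π = x_B(84 − (x_B + x_A)) − 21x_B.
∂π/∂x_B = 63 − 2x_B − x_A = 0, so x_B = 31.5 − 0.5x_A.
For A: ∂π/∂x_A = 70 − 6x_A − x_B = 0 ⇒ x_A = 35/3 − (1/6)x_B.
Plugging x_A into B's best response: x_B = 31.5 − 0.5(35/3 − (1/6)x_B) ⇒ (11/12)x_B = 77/3, so x_B = 28.
Then x_A = 35/3 − (1/6)·28 = 7.

28, 7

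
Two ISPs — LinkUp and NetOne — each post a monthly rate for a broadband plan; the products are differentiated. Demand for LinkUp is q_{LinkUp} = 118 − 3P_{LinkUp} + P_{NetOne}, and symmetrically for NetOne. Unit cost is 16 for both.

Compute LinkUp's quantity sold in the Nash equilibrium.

LinkUp's profit: π = (P_{LinkUp} − 16)(118 − 3P_{LinkUp} + P_{NetOne}).
∂π/∂P_{LinkUp} = 166 − 6P_{LinkUp} + P_{NetOne} = 0 ⇒ P_{LinkUp} = 83/3 + (1/6)P_{NetOne}.
Setting P_{LinkUp} = P_{NetOne} in the reaction function: P_{LinkUp} = 83/3 + (1/6)P_{LinkUp}, so P_{LinkUp} = (83/3) / (5/6) = 33.2.
q_{LinkUp} = 118 − 3·33.2 + 33.2 = 51.6.

51.6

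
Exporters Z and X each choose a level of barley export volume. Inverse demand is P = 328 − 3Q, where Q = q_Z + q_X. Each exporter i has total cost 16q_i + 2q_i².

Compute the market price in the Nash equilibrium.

Exporter Z's profit: π = q_Z(328 − 3(q_Z + q_X)) − 16q_Z − 2q_Z².
∂π/∂q_Z = 312 − 10q_Z − 3q_X = 0, so q_Z = 31.2 − 0.3q_X.
Setting q_Z = q_X in the reaction function: q_Z = 31.2 − 0.3q_Z, so q_Z = 31.2 / 1.3 = 24.
Equilibrium price: P = 328 − 3·48 = 184.

184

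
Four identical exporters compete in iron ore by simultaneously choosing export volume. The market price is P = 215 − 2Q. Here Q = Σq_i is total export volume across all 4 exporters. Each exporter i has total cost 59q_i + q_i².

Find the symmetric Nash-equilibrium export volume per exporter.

13

A representative exporter's profit is π_i = q_i(215 − 2Q) − 59q_i − q_i², with Q = q_i + Σ_{j≠i} q_j.
First-order condition: 156 − 6q_i − 2Σ_{j≠i} q_j = 0.
Imposing symmetry (q_j = q for all j) turns Σ_{j≠i} q_j into 3q, so 156 = 12q and q = 13.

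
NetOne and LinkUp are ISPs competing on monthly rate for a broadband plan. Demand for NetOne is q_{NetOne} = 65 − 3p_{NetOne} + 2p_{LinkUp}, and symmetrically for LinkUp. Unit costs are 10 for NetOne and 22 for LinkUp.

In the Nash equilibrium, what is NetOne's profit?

NetOne's profit: π = (p_{NetOne} − 10)(65 − 3p_{NetOne} + 2p_{LinkUp}).
∂π/∂p_{NetOne} = 95 − 6p_{NetOne} + 2p_{LinkUp} = 0 ⇒ p_{NetOne} = 95/6 + (1/3)p_{LinkUp}.
Similarly p_{LinkUp} = 131/6 + (1/3)p_{NetOne}.
Plugging p_{LinkUp} into NetOne's best response: p_{NetOne} = 95/6 + (1/3)(131/6 + (1/3)p_{NetOne}) ⇒ (8/9)p_{NetOne} = 208/9, so p_{NetOne} = 26.
Then p_{LinkUp} = 131/6 + (1/3)·26 = 30.5.
q_{NetOne} = 65 − 3·26 + 2·30.5 = 48.
Profit = (26 − 10)·48 = 768.

768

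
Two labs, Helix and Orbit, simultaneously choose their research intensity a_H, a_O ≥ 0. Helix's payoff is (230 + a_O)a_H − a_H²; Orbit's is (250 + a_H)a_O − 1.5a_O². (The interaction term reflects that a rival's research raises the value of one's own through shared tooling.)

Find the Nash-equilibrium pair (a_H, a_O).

188, 146

Expanding Helix's payoff: 230a_H + a_Oa_H − a_H².
∂π/∂a_H = 230 + a_O − 2a_H = 0, so a_H = 115 + 0.5a_O.
Likewise for Orbit: a_O = 250/3 + (1/3)a_H.
Substituting the second reaction function into the first: a_H = 115 + 0.5(250/3 + (1/3)a_H), which gives (5/6)a_H = 470/3 ⇒ a_H = 188.
Then a_O = 250/3 + (1/3)·188 = 146.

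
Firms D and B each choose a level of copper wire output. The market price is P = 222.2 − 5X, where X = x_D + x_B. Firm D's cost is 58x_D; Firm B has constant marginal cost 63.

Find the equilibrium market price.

114.4

Firm D's profit: π = x_D(222.2 − 5(x_D + x_B)) − 58x_D.
∂π/∂x_D = 164.2 − 10x_D − 5x_B = 0, so x_D = 16.42 − 0.5x_B.
By the same steps for B: x_B = 15.92 − 0.5x_D.
Solving the two reaction functions simultaneously: (1 − (−0.5)(−0.5))x_D = 16.42 − 0.5·15.92, so 0.75x_D = 8.46 and x_D = 11.28.
Then x_B = 15.92 − 0.5·11.28 = 10.28.
Equilibrium price: P = 222.2 − 5·21.56 = 114.4.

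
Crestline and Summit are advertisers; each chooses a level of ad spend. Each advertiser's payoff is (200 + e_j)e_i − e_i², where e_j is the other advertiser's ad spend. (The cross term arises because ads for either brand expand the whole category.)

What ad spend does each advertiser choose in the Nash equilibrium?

200

Crestline's payoff is (200 + e_S)e_C − e_C².
∂π/∂e_C = 200 + e_S − 2e_C = 0, so e_C = 100 + 0.5e_S.
Setting e_C = e_S in the reaction function: e_C = 100 + 0.5e_C, so e_C = 100 / 0.5 = 200.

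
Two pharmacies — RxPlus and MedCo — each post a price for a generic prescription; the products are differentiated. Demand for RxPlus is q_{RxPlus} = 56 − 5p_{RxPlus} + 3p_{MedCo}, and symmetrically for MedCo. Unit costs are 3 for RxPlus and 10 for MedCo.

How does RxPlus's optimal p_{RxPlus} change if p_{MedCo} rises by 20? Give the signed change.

RxPlus's profit: π = (p_{RxPlus} − 3)(56 − 5p_{RxPlus} + 3p_{MedCo}).
∂π/∂p_{RxPlus} = 71 − 10p_{RxPlus} + 3p_{MedCo} = 0 ⇒ p_{RxPlus} = 7.1 + 0.3p_{MedCo}.
The reaction-function slope is 0.3, so a 20-unit rise in p_{MedCo} moves p_{RxPlus} by 0.3 × 20 = 6. RxPlus's best response rises — the actions are strategic complements.

6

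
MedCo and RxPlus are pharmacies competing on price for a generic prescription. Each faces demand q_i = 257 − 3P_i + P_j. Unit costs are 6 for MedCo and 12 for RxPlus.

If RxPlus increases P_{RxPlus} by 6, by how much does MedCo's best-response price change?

MedCo's profit: π = (P_{MedCo} − 6)(257 − 3P_{MedCo} + P_{RxPlus}).
∂π/∂P_{MedCo} = 275 − 6P_{MedCo} + P_{RxPlus} = 0 ⇒ P_{MedCo} = 275/6 + (1/6)P_{RxPlus}.
The reaction-function slope is 1/6, so a 6-unit rise in P_{RxPlus} moves P_{MedCo} by 1/6 × 6 = 1. MedCo's best response rises — the actions are strategic complements.

1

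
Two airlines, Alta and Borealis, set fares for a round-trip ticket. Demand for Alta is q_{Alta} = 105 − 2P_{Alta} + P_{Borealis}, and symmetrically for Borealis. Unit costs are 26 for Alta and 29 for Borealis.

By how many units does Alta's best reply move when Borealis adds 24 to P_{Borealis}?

6

Alta's profit: π = (P_{Alta} − 26)(105 − 2P_{Alta} + P_{Borealis}).
∂π/∂P_{Alta} = 157 − 4P_{Alta} + P_{Borealis} = 0 ⇒ P_{Alta} = 39.25 + 0.25P_{Borealis}.
The reaction-function slope is 0.25, so a 24-unit rise in P_{Borealis} moves P_{Alta} by 0.25 × 24 = 6. Alta's best response rises — the actions are strategic complements.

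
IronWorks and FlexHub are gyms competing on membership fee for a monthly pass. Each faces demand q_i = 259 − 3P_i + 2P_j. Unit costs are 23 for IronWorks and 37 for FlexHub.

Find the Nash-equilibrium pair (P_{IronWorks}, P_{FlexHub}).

IronWorks's profit: π = (P_{IronWorks} − 23)(259 − 3P_{IronWorks} + 2P_{FlexHub}).
∂π/∂P_{IronWorks} = 328 − 6P_{IronWorks} + 2P_{FlexHub} = 0 ⇒ P_{IronWorks} = 164/3 + (1/3)P_{FlexHub}.
Similarly P_{FlexHub} = 185/3 + (1/3)P_{IronWorks}.
Substituting the second reaction function into the first: P_{IronWorks} = 164/3 + (1/3)(185/3 + (1/3)P_{IronWorks}), which gives (8/9)P_{IronWorks} = 677/9 ⇒ P_{IronWorks} = 84.625.
Then P_{FlexHub} = 185/3 + (1/3)·84.625 = 89.875.

84.625, 89.875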